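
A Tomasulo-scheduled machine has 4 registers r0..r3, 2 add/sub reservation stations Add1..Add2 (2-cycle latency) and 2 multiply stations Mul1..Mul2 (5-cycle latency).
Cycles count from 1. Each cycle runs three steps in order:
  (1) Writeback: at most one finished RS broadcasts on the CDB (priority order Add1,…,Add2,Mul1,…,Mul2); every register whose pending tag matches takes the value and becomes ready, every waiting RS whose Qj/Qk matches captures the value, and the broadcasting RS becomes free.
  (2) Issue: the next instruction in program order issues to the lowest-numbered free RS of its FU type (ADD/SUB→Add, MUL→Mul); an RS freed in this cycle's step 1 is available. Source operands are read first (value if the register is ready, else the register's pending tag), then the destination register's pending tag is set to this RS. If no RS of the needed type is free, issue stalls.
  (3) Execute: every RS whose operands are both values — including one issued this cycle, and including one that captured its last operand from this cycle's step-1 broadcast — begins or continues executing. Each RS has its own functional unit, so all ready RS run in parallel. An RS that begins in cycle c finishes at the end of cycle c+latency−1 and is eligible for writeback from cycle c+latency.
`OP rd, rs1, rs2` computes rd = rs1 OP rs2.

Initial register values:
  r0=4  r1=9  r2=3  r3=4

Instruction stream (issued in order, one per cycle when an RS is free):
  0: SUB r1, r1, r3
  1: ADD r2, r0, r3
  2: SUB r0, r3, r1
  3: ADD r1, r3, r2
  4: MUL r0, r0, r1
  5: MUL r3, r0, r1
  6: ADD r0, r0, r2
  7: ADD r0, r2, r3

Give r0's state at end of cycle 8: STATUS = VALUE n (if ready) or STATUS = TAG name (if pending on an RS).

cycle 1: issue SUB r1<-Add1 // r0:4,r1:Add1,r2:3,r3:4
cycle 2: issue ADD r2<-Add2 // r0:4,r1:Add1,r2:Add2,r3:4
cycle 3: CDB Add1=5; issue SUB r0<-Add1 // r0:Add1,r1:5,r2:Add2,r3:4
cycle 4: CDB Add2=8; issue ADD r1<-Add2 // r0:Add1,r1:Add2,r2:8,r3:4
cycle 5: CDB Add1=-1; issue MUL r0<-Mul1 // r0:Mul1,r1:Add2,r2:8,r3:4
cycle 6: CDB Add2=12; issue MUL r3<-Mul2 // r0:Mul1,r1:12,r2:8,r3:Mul2
cycle 7: issue ADD r0<-Add1 // r0:Add1,r1:12,r2:8,r3:Mul2
cycle 8: issue ADD r0<-Add2 // r0:Add2,r1:12,r2:8,r3:Mul2

STATUS = TAG Add2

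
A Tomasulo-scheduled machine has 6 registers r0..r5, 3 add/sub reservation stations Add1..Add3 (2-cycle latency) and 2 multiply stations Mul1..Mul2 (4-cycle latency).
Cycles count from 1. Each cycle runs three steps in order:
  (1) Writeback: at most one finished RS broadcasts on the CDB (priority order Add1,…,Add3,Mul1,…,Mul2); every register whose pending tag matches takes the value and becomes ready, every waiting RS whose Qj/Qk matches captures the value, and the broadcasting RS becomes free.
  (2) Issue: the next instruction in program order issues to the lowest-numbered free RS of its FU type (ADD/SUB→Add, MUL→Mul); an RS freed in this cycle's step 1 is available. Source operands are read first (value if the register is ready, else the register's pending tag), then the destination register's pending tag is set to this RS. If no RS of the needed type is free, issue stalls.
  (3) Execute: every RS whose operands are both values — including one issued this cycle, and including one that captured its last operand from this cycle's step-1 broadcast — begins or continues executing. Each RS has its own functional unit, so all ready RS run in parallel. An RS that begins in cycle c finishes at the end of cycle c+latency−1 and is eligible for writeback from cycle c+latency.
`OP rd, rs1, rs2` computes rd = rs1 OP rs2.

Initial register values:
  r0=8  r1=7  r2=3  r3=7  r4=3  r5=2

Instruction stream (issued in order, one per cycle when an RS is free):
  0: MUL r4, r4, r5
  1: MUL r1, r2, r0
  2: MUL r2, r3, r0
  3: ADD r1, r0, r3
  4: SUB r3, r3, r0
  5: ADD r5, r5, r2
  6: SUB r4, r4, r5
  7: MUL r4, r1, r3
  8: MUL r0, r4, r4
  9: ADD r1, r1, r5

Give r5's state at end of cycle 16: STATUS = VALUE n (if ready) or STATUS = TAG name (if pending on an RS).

c1: issue MUL r4<-Mul1 | r0:8,r1:7,r2:3,r3:7,r4:Mul1,r5:2
c2: issue MUL r1<-Mul2 | r0:8,r1:Mul2,r2:3,r3:7,r4:Mul1,r5:2
c3: stall | r0:8,r1:Mul2,r2:3,r3:7,r4:Mul1,r5:2
c4: stall | r0:8,r1:Mul2,r2:3,r3:7,r4:Mul1,r5:2
c5: CDB Mul1=6; issue MUL r2<-Mul1 | r0:8,r1:Mul2,r2:Mul1,r3:7,r4:6,r5:2
c6: CDB Mul2=24; issue ADD r1<-Add1 | r0:8,r1:Add1,r2:Mul1,r3:7,r4:6,r5:2
c7: issue SUB r3<-Add2 | r0:8,r1:Add1,r2:Mul1,r3:Add2,r4:6,r5:2
c8: CDB Add1=15; issue ADD r5<-Add1 | r0:8,r1:15,r2:Mul1,r3:Add2,r4:6,r5:Add1
c9: CDB Add2=-1; issue SUB r4<-Add2 | r0:8,r1:15,r2:Mul1,r3:-1,r4:Add2,r5:Add1
c10: CDB Mul1=56; issue MUL r4<-Mul1 | r0:8,r1:15,r2:56,r3:-1,r4:Mul1,r5:Add1
c11: issue MUL r0<-Mul2 | r0:Mul2,r1:15,r2:56,r3:-1,r4:Mul1,r5:Add1
c12: CDB Add1=58; issue ADD r1<-Add1 | r0:Mul2,r1:Add1,r2:56,r3:-1,r4:Mul1,r5:58
c13: - | r0:Mul2,r1:Add1,r2:56,r3:-1,r4:Mul1,r5:58
c14: CDB Add1=73 | r0:Mul2,r1:73,r2:56,r3:-1,r4:Mul1,r5:58
c15: CDB Add2=-52 | r0:Mul2,r1:73,r2:56,r3:-1,r4:Mul1,r5:58
c16: CDB Mul1=-15 | r0:Mul2,r1:73,r2:56,r3:-1,r4:-15,r5:58

STATUS = VALUE 58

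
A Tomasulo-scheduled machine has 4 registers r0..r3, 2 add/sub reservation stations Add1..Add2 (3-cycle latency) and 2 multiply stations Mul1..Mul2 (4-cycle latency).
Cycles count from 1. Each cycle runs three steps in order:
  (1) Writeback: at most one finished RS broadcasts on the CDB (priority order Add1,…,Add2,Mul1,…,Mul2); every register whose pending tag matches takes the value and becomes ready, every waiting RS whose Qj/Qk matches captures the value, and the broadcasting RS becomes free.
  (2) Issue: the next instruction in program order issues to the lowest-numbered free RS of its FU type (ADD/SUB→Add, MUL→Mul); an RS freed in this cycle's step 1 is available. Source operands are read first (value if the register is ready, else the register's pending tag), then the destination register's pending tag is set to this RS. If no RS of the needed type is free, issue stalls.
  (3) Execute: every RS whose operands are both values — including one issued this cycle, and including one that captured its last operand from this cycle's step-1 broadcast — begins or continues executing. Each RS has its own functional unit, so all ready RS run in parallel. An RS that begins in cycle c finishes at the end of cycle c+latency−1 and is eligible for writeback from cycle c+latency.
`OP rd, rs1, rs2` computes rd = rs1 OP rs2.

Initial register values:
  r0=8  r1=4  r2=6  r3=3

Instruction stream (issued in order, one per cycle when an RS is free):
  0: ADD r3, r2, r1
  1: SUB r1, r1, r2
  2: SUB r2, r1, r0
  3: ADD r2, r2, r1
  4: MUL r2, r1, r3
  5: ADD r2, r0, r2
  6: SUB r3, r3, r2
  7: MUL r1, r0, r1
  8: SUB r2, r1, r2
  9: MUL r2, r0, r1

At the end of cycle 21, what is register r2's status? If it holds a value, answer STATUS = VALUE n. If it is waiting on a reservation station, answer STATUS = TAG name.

c1: issue ADD r3<-Add1 | r0:8,r1:4,r2:6,r3:Add1
c2: issue SUB r1<-Add2 | r0:8,r1:Add2,r2:6,r3:Add1
c3: stall | r0:8,r1:Add2,r2:6,r3:Add1
c4: CDB Add1=10; issue SUB r2<-Add1 | r0:8,r1:Add2,r2:Add1,r3:10
c5: CDB Add2=-2; issue ADD r2<-Add2 | r0:8,r1:-2,r2:Add2,r3:10
c6: issue MUL r2<-Mul1 | r0:8,r1:-2,r2:Mul1,r3:10
c7: stall | r0:8,r1:-2,r2:Mul1,r3:10
c8: CDB Add1=-10; issue ADD r2<-Add1 | r0:8,r1:-2,r2:Add1,r3:10
c9: stall | r0:8,r1:-2,r2:Add1,r3:10
c10: CDB Mul1=-20; stall | r0:8,r1:-2,r2:Add1,r3:10
c11: CDB Add2=-12; issue SUB r3<-Add2 | r0:8,r1:-2,r2:Add1,r3:Add2
c12: issue MUL r1<-Mul1 | r0:8,r1:Mul1,r2:Add1,r3:Add2
c13: CDB Add1=-12; issue SUB r2<-Add1 | r0:8,r1:Mul1,r2:Add1,r3:Add2
c14: issue MUL r2<-Mul2 | r0:8,r1:Mul1,r2:Mul2,r3:Add2
c15: - | r0:8,r1:Mul1,r2:Mul2,r3:Add2
c16: CDB Add2=22 | r0:8,r1:Mul1,r2:Mul2,r3:22
c17: CDB Mul1=-16 | r0:8,r1:-16,r2:Mul2,r3:22
c18: - | r0:8,r1:-16,r2:Mul2,r3:22
c19: - | r0:8,r1:-16,r2:Mul2,r3:22
c20: CDB Add1=-4 | r0:8,r1:-16,r2:Mul2,r3:22
c21: CDB Mul2=-128 | r0:8,r1:-16,r2:-128,r3:22

STATUS = VALUE -128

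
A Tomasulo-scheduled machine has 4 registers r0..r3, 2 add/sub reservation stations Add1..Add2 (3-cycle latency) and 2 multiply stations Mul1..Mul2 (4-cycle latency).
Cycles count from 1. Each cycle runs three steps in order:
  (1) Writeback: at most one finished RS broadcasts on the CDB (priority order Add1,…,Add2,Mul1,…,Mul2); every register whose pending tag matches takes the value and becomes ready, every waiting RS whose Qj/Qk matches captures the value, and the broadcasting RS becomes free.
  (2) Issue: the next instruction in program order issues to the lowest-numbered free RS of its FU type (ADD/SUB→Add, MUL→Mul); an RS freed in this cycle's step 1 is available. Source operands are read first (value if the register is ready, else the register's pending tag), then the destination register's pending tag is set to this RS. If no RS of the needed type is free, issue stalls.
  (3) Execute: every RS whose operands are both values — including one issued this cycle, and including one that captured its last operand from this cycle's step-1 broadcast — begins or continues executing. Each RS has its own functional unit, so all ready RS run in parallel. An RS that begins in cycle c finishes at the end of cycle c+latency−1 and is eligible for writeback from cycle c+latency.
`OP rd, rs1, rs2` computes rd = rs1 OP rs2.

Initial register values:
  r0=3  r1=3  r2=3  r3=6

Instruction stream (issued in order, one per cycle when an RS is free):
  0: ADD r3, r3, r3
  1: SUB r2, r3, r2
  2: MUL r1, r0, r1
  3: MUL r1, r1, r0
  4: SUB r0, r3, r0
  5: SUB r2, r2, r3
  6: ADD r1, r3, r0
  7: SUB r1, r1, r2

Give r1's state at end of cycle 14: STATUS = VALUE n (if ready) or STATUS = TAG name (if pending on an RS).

STATUS = VALUE 24

cycle 1: issue ADD r3<-Add1 // r0:3,r1:3,r2:3,r3:Add1
cycle 2: issue SUB r2<-Add2 // r0:3,r1:3,r2:Add2,r3:Add1
cycle 3: issue MUL r1<-Mul1 // r0:3,r1:Mul1,r2:Add2,r3:Add1
cycle 4: CDB Add1=12; issue MUL r1<-Mul2 // r0:3,r1:Mul2,r2:Add2,r3:12
cycle 5: issue SUB r0<-Add1 // r0:Add1,r1:Mul2,r2:Add2,r3:12
cycle 6: stall // r0:Add1,r1:Mul2,r2:Add2,r3:12
cycle 7: CDB Add2=9; issue SUB r2<-Add2 // r0:Add1,r1:Mul2,r2:Add2,r3:12
cycle 8: CDB Add1=9; issue ADD r1<-Add1 // r0:9,r1:Add1,r2:Add2,r3:12
cycle 9: CDB Mul1=9; stall // r0:9,r1:Add1,r2:Add2,r3:12
cycle 10: CDB Add2=-3; issue SUB r1<-Add2 // r0:9,r1:Add2,r2:-3,r3:12
cycle 11: CDB Add1=21 // r0:9,r1:Add2,r2:-3,r3:12
cycle 12: - // r0:9,r1:Add2,r2:-3,r3:12
cycle 13: CDB Mul2=27 // r0:9,r1:Add2,r2:-3,r3:12
cycle 14: CDB Add2=24 // r0:9,r1:24,r2:-3,r3:12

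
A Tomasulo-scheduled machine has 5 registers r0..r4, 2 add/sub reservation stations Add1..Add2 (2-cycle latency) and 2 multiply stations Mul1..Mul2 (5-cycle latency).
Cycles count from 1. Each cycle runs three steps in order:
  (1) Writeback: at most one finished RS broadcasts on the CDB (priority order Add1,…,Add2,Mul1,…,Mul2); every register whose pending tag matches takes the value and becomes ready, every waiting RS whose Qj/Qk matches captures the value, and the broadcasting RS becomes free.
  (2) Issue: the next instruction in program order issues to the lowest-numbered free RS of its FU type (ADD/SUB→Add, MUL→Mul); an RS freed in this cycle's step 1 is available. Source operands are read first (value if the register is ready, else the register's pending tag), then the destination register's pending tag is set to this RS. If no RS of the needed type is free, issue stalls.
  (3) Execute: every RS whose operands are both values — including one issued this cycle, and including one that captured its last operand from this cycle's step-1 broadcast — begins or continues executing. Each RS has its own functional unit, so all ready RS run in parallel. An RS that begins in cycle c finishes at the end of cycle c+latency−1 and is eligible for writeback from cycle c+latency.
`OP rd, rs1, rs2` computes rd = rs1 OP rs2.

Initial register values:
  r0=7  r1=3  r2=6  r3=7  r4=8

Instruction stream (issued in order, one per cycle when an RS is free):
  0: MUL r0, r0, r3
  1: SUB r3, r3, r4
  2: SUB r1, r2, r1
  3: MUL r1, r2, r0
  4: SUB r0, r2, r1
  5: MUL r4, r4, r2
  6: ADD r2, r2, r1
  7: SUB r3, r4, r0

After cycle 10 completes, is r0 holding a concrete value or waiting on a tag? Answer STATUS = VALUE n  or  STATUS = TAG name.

STATUS = TAG Add1

c1: issue MUL r0<-Mul1 | r0:Mul1,r1:3,r2:6,r3:7,r4:8
c2: issue SUB r3<-Add1 | r0:Mul1,r1:3,r2:6,r3:Add1,r4:8
c3: issue SUB r1<-Add2 | r0:Mul1,r1:Add2,r2:6,r3:Add1,r4:8
c4: CDB Add1=-1; issue MUL r1<-Mul2 | r0:Mul1,r1:Mul2,r2:6,r3:-1,r4:8
c5: CDB Add2=3; issue SUB r0<-Add1 | r0:Add1,r1:Mul2,r2:6,r3:-1,r4:8
c6: CDB Mul1=49; issue MUL r4<-Mul1 | r0:Add1,r1:Mul2,r2:6,r3:-1,r4:Mul1
c7: issue ADD r2<-Add2 | r0:Add1,r1:Mul2,r2:Add2,r3:-1,r4:Mul1
c8: stall | r0:Add1,r1:Mul2,r2:Add2,r3:-1,r4:Mul1
c9: stall | r0:Add1,r1:Mul2,r2:Add2,r3:-1,r4:Mul1
c10: stall | r0:Add1,r1:Mul2,r2:Add2,r3:-1,r4:Mul1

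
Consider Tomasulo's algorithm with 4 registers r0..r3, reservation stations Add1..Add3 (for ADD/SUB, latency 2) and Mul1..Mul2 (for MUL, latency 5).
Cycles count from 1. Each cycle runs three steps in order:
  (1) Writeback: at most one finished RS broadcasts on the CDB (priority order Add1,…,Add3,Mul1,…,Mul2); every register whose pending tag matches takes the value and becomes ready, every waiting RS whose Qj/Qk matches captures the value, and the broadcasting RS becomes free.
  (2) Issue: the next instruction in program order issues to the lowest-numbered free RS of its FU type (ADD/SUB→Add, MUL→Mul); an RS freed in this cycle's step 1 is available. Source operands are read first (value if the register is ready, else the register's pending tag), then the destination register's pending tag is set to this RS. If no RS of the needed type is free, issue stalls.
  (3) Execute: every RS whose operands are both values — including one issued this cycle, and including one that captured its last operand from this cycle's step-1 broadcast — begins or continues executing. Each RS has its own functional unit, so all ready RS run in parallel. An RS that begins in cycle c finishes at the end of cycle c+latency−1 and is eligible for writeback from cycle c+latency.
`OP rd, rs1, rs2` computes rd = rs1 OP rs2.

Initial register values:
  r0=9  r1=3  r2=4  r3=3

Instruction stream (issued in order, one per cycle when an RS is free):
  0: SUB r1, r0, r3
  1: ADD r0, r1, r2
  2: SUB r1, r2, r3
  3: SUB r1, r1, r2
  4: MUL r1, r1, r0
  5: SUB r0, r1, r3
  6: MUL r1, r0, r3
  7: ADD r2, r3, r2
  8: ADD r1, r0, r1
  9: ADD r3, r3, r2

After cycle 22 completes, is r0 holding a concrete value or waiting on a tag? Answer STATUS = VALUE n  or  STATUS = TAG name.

c1: issue SUB r1<-Add1 | r0:9,r1:Add1,r2:4,r3:3
c2: issue ADD r0<-Add2 | r0:Add2,r1:Add1,r2:4,r3:3
c3: CDB Add1=6; issue SUB r1<-Add1 | r0:Add2,r1:Add1,r2:4,r3:3
c4: issue SUB r1<-Add3 | r0:Add2,r1:Add3,r2:4,r3:3
c5: CDB Add1=1; issue MUL r1<-Mul1 | r0:Add2,r1:Mul1,r2:4,r3:3
c6: CDB Add2=10; issue SUB r0<-Add1 | r0:Add1,r1:Mul1,r2:4,r3:3
c7: CDB Add3=-3; issue MUL r1<-Mul2 | r0:Add1,r1:Mul2,r2:4,r3:3
c8: issue ADD r2<-Add2 | r0:Add1,r1:Mul2,r2:Add2,r3:3
c9: issue ADD r1<-Add3 | r0:Add1,r1:Add3,r2:Add2,r3:3
c10: CDB Add2=7; issue ADD r3<-Add2 | r0:Add1,r1:Add3,r2:7,r3:Add2
c11: - | r0:Add1,r1:Add3,r2:7,r3:Add2
c12: CDB Add2=10 | r0:Add1,r1:Add3,r2:7,r3:10
c13: CDB Mul1=-30 | r0:Add1,r1:Add3,r2:7,r3:10
c14: - | r0:Add1,r1:Add3,r2:7,r3:10
c15: CDB Add1=-33 | r0:-33,r1:Add3,r2:7,r3:10
c16: - | r0:-33,r1:Add3,r2:7,r3:10
c17: - | r0:-33,r1:Add3,r2:7,r3:10
c18: - | r0:-33,r1:Add3,r2:7,r3:10
c19: - | r0:-33,r1:Add3,r2:7,r3:10
c20: CDB Mul2=-99 | r0:-33,r1:Add3,r2:7,r3:10
c21: - | r0:-33,r1:Add3,r2:7,r3:10
c22: CDB Add3=-132 | r0:-33,r1:-132,r2:7,r3:10

STATUS = VALUE -33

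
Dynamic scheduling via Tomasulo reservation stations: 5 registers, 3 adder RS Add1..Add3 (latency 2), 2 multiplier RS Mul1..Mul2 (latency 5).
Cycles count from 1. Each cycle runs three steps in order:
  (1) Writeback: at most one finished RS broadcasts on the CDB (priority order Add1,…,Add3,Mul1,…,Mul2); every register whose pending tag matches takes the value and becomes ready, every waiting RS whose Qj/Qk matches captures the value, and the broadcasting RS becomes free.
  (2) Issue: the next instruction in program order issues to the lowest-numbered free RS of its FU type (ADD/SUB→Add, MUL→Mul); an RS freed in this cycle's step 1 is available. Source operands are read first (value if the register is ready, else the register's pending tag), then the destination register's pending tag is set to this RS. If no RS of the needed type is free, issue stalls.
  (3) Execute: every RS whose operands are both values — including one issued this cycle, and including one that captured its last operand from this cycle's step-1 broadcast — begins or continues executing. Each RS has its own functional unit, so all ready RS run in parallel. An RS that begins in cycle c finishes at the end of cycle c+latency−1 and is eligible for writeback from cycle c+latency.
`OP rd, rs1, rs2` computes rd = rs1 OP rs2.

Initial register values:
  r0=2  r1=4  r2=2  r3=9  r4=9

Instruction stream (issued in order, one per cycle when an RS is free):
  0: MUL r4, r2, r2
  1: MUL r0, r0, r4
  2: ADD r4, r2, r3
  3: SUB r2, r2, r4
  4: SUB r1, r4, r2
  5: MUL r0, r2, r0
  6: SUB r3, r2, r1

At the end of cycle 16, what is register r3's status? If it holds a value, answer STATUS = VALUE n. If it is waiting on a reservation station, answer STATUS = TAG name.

STATUS = VALUE -29

  c1: issue MUL r4<-Mul1  regs: r0:2,r1:4,r2:2,r3:9,r4:Mul1
  c2: issue MUL r0<-Mul2  regs: r0:Mul2,r1:4,r2:2,r3:9,r4:Mul1
  c3: issue ADD r4<-Add1  regs: r0:Mul2,r1:4,r2:2,r3:9,r4:Add1
  c4: issue SUB r2<-Add2  regs: r0:Mul2,r1:4,r2:Add2,r3:9,r4:Add1
  c5: CDB Add1=11; issue SUB r1<-Add1  regs: r0:Mul2,r1:Add1,r2:Add2,r3:9,r4:11
  c6: CDB Mul1=4; issue MUL r0<-Mul1  regs: r0:Mul1,r1:Add1,r2:Add2,r3:9,r4:11
  c7: CDB Add2=-9; issue SUB r3<-Add2  regs: r0:Mul1,r1:Add1,r2:-9,r3:Add2,r4:11
  c8: -  regs: r0:Mul1,r1:Add1,r2:-9,r3:Add2,r4:11
  c9: CDB Add1=20  regs: r0:Mul1,r1:20,r2:-9,r3:Add2,r4:11
  c10: -  regs: r0:Mul1,r1:20,r2:-9,r3:Add2,r4:11
  c11: CDB Add2=-29  regs: r0:Mul1,r1:20,r2:-9,r3:-29,r4:11
  c12: CDB Mul2=8  regs: r0:Mul1,r1:20,r2:-9,r3:-29,r4:11
  c13: -  regs: r0:Mul1,r1:20,r2:-9,r3:-29,r4:11
  c14: -  regs: r0:Mul1,r1:20,r2:-9,r3:-29,r4:11
  c15: -  regs: r0:Mul1,r1:20,r2:-9,r3:-29,r4:11
  c16: -  regs: r0:Mul1,r1:20,r2:-9,r3:-29,r4:11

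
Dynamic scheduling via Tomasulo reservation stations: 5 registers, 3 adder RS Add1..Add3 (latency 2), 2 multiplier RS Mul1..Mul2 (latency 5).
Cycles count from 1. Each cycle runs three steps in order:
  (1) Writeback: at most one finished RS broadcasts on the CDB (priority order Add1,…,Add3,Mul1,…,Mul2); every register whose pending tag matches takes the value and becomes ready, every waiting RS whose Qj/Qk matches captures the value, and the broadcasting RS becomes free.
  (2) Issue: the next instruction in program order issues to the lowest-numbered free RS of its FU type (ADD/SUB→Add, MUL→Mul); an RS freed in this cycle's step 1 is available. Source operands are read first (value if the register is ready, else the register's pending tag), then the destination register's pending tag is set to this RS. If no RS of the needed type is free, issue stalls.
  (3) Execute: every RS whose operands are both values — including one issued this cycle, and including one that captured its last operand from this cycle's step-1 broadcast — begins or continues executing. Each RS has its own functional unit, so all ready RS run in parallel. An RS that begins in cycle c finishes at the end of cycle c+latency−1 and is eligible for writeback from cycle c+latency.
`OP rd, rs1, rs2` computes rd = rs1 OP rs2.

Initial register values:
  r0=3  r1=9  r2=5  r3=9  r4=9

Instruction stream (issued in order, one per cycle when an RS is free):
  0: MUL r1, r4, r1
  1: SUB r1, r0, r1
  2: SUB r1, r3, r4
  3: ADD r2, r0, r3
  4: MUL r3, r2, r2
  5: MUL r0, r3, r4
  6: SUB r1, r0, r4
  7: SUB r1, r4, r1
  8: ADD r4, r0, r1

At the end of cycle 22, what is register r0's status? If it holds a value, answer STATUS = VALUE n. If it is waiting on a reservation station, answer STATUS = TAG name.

STATUS = VALUE 1296

c1: issue MUL r1<-Mul1 | r0:3,r1:Mul1,r2:5,r3:9,r4:9
c2: issue SUB r1<-Add1 | r0:3,r1:Add1,r2:5,r3:9,r4:9
c3: issue SUB r1<-Add2 | r0:3,r1:Add2,r2:5,r3:9,r4:9
c4: issue ADD r2<-Add3 | r0:3,r1:Add2,r2:Add3,r3:9,r4:9
c5: CDB Add2=0; issue MUL r3<-Mul2 | r0:3,r1:0,r2:Add3,r3:Mul2,r4:9
c6: CDB Add3=12; stall | r0:3,r1:0,r2:12,r3:Mul2,r4:9
c7: CDB Mul1=81; issue MUL r0<-Mul1 | r0:Mul1,r1:0,r2:12,r3:Mul2,r4:9
c8: issue SUB r1<-Add2 | r0:Mul1,r1:Add2,r2:12,r3:Mul2,r4:9
c9: CDB Add1=-78; issue SUB r1<-Add1 | r0:Mul1,r1:Add1,r2:12,r3:Mul2,r4:9
c10: issue ADD r4<-Add3 | r0:Mul1,r1:Add1,r2:12,r3:Mul2,r4:Add3
c11: CDB Mul2=144 | r0:Mul1,r1:Add1,r2:12,r3:144,r4:Add3
c12: - | r0:Mul1,r1:Add1,r2:12,r3:144,r4:Add3
c13: - | r0:Mul1,r1:Add1,r2:12,r3:144,r4:Add3
c14: - | r0:Mul1,r1:Add1,r2:12,r3:144,r4:Add3
c15: - | r0:Mul1,r1:Add1,r2:12,r3:144,r4:Add3
c16: CDB Mul1=1296 | r0:1296,r1:Add1,r2:12,r3:144,r4:Add3
c17: - | r0:1296,r1:Add1,r2:12,r3:144,r4:Add3
c18: CDB Add2=1287 | r0:1296,r1:Add1,r2:12,r3:144,r4:Add3
c19: - | r0:1296,r1:Add1,r2:12,r3:144,r4:Add3
c20: CDB Add1=-1278 | r0:1296,r1:-1278,r2:12,r3:144,r4:Add3
c21: - | r0:1296,r1:-1278,r2:12,r3:144,r4:Add3
c22: CDB Add3=18 | r0:1296,r1:-1278,r2:12,r3:144,r4:18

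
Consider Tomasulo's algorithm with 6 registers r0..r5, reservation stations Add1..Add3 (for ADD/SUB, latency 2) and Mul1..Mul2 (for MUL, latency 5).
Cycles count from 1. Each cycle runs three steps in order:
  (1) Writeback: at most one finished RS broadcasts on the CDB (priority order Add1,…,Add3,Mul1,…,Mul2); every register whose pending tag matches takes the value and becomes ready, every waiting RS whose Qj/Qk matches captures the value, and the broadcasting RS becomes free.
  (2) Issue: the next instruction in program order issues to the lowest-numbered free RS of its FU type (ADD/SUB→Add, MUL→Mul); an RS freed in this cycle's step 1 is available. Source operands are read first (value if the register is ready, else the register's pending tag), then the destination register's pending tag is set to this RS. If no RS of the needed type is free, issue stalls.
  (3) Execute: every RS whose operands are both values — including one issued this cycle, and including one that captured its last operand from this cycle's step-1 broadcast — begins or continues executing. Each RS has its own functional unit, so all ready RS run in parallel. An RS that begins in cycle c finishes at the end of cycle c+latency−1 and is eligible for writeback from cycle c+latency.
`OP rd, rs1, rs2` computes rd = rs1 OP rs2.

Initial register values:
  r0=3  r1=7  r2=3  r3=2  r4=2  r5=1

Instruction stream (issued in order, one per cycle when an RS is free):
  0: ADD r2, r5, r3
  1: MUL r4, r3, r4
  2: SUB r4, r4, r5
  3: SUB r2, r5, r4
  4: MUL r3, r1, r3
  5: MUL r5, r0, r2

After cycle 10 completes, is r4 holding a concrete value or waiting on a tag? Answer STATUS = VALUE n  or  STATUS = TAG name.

c1: issue ADD r2<-Add1 | r0:3,r1:7,r2:Add1,r3:2,r4:2,r5:1
c2: issue MUL r4<-Mul1 | r0:3,r1:7,r2:Add1,r3:2,r4:Mul1,r5:1
c3: CDB Add1=3; issue SUB r4<-Add1 | r0:3,r1:7,r2:3,r3:2,r4:Add1,r5:1
c4: issue SUB r2<-Add2 | r0:3,r1:7,r2:Add2,r3:2,r4:Add1,r5:1
c5: issue MUL r3<-Mul2 | r0:3,r1:7,r2:Add2,r3:Mul2,r4:Add1,r5:1
c6: stall | r0:3,r1:7,r2:Add2,r3:Mul2,r4:Add1,r5:1
c7: CDB Mul1=4; issue MUL r5<-Mul1 | r0:3,r1:7,r2:Add2,r3:Mul2,r4:Add1,r5:Mul1
c8: - | r0:3,r1:7,r2:Add2,r3:Mul2,r4:Add1,r5:Mul1
c9: CDB Add1=3 | r0:3,r1:7,r2:Add2,r3:Mul2,r4:3,r5:Mul1
c10: CDB Mul2=14 | r0:3,r1:7,r2:Add2,r3:14,r4:3,r5:Mul1

STATUS = VALUE 3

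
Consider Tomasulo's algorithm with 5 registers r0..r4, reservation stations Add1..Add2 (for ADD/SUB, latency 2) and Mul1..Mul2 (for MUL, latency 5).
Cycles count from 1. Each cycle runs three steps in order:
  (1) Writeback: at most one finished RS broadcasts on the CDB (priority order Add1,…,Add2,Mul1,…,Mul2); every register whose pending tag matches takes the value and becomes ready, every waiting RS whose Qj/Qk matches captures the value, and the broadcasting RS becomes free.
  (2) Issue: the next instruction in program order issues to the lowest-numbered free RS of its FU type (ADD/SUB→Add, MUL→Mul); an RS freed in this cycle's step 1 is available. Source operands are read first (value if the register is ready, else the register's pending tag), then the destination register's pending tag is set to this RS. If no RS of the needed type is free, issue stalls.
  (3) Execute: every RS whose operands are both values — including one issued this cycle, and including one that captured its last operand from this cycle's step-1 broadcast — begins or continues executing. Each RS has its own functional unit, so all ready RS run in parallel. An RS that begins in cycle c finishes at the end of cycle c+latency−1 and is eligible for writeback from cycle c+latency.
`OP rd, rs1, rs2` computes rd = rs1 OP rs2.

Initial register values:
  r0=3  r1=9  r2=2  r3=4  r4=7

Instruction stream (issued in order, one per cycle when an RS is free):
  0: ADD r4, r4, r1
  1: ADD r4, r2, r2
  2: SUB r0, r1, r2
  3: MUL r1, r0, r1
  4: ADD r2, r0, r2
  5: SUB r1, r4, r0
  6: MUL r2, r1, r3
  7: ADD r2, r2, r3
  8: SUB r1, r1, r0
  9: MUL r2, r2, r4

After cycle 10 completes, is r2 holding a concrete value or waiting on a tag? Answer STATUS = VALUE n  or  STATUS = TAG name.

cycle 1: issue ADD r4<-Add1 // r0:3,r1:9,r2:2,r3:4,r4:Add1
cycle 2: issue ADD r4<-Add2 // r0:3,r1:9,r2:2,r3:4,r4:Add2
cycle 3: CDB Add1=16; issue SUB r0<-Add1 // r0:Add1,r1:9,r2:2,r3:4,r4:Add2
cycle 4: CDB Add2=4; issue MUL r1<-Mul1 // r0:Add1,r1:Mul1,r2:2,r3:4,r4:4
cycle 5: CDB Add1=7; issue ADD r2<-Add1 // r0:7,r1:Mul1,r2:Add1,r3:4,r4:4
cycle 6: issue SUB r1<-Add2 // r0:7,r1:Add2,r2:Add1,r3:4,r4:4
cycle 7: CDB Add1=9; issue MUL r2<-Mul2 // r0:7,r1:Add2,r2:Mul2,r3:4,r4:4
cycle 8: CDB Add2=-3; issue ADD r2<-Add1 // r0:7,r1:-3,r2:Add1,r3:4,r4:4
cycle 9: issue SUB r1<-Add2 // r0:7,r1:Add2,r2:Add1,r3:4,r4:4
cycle 10: CDB Mul1=63; issue MUL r2<-Mul1 // r0:7,r1:Add2,r2:Mul1,r3:4,r4:4

STATUS = TAG Mul1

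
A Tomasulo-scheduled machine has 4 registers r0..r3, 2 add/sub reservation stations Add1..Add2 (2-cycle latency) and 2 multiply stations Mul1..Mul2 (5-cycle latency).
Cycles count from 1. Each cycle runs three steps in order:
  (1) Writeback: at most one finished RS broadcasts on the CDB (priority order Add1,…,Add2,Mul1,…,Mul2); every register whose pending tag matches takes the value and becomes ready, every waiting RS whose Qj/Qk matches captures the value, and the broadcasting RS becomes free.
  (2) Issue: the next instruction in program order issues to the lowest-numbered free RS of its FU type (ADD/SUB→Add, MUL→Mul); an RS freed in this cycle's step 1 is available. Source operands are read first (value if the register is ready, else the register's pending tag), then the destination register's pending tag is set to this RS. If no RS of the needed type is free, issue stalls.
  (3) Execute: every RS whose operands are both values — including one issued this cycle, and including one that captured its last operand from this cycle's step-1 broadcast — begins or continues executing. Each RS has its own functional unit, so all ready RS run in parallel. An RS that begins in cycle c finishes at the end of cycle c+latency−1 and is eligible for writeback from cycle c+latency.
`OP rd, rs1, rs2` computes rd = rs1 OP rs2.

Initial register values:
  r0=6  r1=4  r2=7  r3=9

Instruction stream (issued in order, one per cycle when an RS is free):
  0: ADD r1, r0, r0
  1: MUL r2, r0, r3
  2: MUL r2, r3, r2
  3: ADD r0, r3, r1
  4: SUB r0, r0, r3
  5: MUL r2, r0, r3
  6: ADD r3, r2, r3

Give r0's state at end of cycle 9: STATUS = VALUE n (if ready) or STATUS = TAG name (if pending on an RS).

STATUS = VALUE 12

  c1: issue ADD r1<-Add1  regs: r0:6,r1:Add1,r2:7,r3:9
  c2: issue MUL r2<-Mul1  regs: r0:6,r1:Add1,r2:Mul1,r3:9
  c3: CDB Add1=12; issue MUL r2<-Mul2  regs: r0:6,r1:12,r2:Mul2,r3:9
  c4: issue ADD r0<-Add1  regs: r0:Add1,r1:12,r2:Mul2,r3:9
  c5: issue SUB r0<-Add2  regs: r0:Add2,r1:12,r2:Mul2,r3:9
  c6: CDB Add1=21; stall  regs: r0:Add2,r1:12,r2:Mul2,r3:9
  c7: CDB Mul1=54; issue MUL r2<-Mul1  regs: r0:Add2,r1:12,r2:Mul1,r3:9
  c8: CDB Add2=12; issue ADD r3<-Add1  regs: r0:12,r1:12,r2:Mul1,r3:Add1
  c9: -  regs: r0:12,r1:12,r2:Mul1,r3:Add1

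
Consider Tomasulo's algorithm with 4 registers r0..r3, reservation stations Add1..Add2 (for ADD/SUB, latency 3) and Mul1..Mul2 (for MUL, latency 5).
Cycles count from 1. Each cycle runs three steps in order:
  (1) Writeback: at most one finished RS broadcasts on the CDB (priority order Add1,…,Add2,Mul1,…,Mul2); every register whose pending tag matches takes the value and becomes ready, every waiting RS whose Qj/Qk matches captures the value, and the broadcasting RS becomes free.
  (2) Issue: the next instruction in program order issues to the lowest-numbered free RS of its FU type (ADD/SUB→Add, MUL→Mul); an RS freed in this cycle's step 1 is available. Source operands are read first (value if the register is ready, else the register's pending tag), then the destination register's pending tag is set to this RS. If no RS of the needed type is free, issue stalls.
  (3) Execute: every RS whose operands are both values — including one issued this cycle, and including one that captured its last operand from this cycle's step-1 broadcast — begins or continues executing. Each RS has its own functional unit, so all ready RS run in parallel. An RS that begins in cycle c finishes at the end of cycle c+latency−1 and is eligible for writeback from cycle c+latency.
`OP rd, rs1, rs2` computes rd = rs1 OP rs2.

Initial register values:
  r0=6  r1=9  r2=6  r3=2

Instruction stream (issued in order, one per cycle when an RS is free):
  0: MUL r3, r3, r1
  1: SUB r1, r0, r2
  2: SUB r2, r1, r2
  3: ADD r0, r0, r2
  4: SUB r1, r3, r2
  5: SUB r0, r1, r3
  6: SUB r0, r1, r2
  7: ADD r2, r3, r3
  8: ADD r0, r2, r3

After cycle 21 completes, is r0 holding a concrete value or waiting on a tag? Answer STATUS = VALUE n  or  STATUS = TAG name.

c1: issue MUL r3<-Mul1 | r0:6,r1:9,r2:6,r3:Mul1
c2: issue SUB r1<-Add1 | r0:6,r1:Add1,r2:6,r3:Mul1
c3: issue SUB r2<-Add2 | r0:6,r1:Add1,r2:Add2,r3:Mul1
c4: stall | r0:6,r1:Add1,r2:Add2,r3:Mul1
c5: CDB Add1=0; issue ADD r0<-Add1 | r0:Add1,r1:0,r2:Add2,r3:Mul1
c6: CDB Mul1=18; stall | r0:Add1,r1:0,r2:Add2,r3:18
c7: stall | r0:Add1,r1:0,r2:Add2,r3:18
c8: CDB Add2=-6; issue SUB r1<-Add2 | r0:Add1,r1:Add2,r2:-6,r3:18
c9: stall | r0:Add1,r1:Add2,r2:-6,r3:18
c10: stall | r0:Add1,r1:Add2,r2:-6,r3:18
c11: CDB Add1=0; issue SUB r0<-Add1 | r0:Add1,r1:Add2,r2:-6,r3:18
c12: CDB Add2=24; issue SUB r0<-Add2 | r0:Add2,r1:24,r2:-6,r3:18
c13: stall | r0:Add2,r1:24,r2:-6,r3:18
c14: stall | r0:Add2,r1:24,r2:-6,r3:18
c15: CDB Add1=6; issue ADD r2<-Add1 | r0:Add2,r1:24,r2:Add1,r3:18
c16: CDB Add2=30; issue ADD r0<-Add2 | r0:Add2,r1:24,r2:Add1,r3:18
c17: - | r0:Add2,r1:24,r2:Add1,r3:18
c18: CDB Add1=36 | r0:Add2,r1:24,r2:36,r3:18
c19: - | r0:Add2,r1:24,r2:36,r3:18
c20: - | r0:Add2,r1:24,r2:36,r3:18
c21: CDB Add2=54 | r0:54,r1:24,r2:36,r3:18

STATUS = VALUE 54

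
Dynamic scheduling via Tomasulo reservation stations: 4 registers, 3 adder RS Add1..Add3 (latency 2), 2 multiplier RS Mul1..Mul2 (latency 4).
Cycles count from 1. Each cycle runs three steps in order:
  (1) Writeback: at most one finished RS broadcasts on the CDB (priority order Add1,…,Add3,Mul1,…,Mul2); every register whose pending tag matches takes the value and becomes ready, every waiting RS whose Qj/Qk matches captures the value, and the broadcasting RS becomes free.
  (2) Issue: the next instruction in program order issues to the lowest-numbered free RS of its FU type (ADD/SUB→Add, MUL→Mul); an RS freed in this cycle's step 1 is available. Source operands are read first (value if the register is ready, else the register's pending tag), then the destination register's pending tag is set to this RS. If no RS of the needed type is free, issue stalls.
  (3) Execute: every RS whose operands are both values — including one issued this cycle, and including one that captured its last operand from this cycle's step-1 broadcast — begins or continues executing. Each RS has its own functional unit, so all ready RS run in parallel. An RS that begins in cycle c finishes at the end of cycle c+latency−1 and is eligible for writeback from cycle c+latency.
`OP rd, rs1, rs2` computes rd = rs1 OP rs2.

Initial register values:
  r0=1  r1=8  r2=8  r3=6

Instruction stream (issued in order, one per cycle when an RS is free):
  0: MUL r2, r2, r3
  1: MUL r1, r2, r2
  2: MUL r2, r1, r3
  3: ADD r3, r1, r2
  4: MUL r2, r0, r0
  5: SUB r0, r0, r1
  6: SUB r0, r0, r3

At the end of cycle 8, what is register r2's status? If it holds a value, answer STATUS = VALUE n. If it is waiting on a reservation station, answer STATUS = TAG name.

STATUS = TAG Mul1

  c1: issue MUL r2<-Mul1  regs: r0:1,r1:8,r2:Mul1,r3:6
  c2: issue MUL r1<-Mul2  regs: r0:1,r1:Mul2,r2:Mul1,r3:6
  c3: stall  regs: r0:1,r1:Mul2,r2:Mul1,r3:6
  c4: stall  regs: r0:1,r1:Mul2,r2:Mul1,r3:6
  c5: CDB Mul1=48; issue MUL r2<-Mul1  regs: r0:1,r1:Mul2,r2:Mul1,r3:6
  c6: issue ADD r3<-Add1  regs: r0:1,r1:Mul2,r2:Mul1,r3:Add1
  c7: stall  regs: r0:1,r1:Mul2,r2:Mul1,r3:Add1
  c8: stall  regs: r0:1,r1:Mul2,r2:Mul1,r3:Add1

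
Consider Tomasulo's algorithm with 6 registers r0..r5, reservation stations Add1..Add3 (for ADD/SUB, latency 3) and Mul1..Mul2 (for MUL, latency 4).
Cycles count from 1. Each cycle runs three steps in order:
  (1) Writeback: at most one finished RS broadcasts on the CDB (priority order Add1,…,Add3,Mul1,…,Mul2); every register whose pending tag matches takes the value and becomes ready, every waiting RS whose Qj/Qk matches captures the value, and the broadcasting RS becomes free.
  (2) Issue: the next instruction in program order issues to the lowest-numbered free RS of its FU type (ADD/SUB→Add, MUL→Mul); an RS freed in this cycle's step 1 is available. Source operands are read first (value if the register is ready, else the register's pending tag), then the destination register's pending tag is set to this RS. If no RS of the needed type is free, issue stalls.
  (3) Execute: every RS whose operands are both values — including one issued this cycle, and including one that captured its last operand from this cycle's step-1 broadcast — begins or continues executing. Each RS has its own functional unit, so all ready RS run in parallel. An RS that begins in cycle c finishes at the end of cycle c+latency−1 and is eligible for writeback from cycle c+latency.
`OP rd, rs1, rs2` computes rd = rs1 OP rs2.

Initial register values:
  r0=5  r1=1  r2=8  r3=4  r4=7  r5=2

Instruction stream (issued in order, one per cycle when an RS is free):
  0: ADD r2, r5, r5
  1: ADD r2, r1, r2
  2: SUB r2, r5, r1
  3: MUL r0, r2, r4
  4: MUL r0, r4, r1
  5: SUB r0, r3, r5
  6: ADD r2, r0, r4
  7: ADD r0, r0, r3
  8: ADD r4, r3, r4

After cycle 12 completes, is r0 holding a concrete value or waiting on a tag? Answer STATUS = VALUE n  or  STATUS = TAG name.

cycle 1: issue ADD r2<-Add1 // r0:5,r1:1,r2:Add1,r3:4,r4:7,r5:2
cycle 2: issue ADD r2<-Add2 // r0:5,r1:1,r2:Add2,r3:4,r4:7,r5:2
cycle 3: issue SUB r2<-Add3 // r0:5,r1:1,r2:Add3,r3:4,r4:7,r5:2
cycle 4: CDB Add1=4; issue MUL r0<-Mul1 // r0:Mul1,r1:1,r2:Add3,r3:4,r4:7,r5:2
cycle 5: issue MUL r0<-Mul2 // r0:Mul2,r1:1,r2:Add3,r3:4,r4:7,r5:2
cycle 6: CDB Add3=1; issue SUB r0<-Add1 // r0:Add1,r1:1,r2:1,r3:4,r4:7,r5:2
cycle 7: CDB Add2=5; issue ADD r2<-Add2 // r0:Add1,r1:1,r2:Add2,r3:4,r4:7,r5:2
cycle 8: issue ADD r0<-Add3 // r0:Add3,r1:1,r2:Add2,r3:4,r4:7,r5:2
cycle 9: CDB Add1=2; issue ADD r4<-Add1 // r0:Add3,r1:1,r2:Add2,r3:4,r4:Add1,r5:2
cycle 10: CDB Mul1=7 // r0:Add3,r1:1,r2:Add2,r3:4,r4:Add1,r5:2
cycle 11: CDB Mul2=7 // r0:Add3,r1:1,r2:Add2,r3:4,r4:Add1,r5:2
cycle 12: CDB Add1=11 // r0:Add3,r1:1,r2:Add2,r3:4,r4:11,r5:2

STATUS = TAG Add3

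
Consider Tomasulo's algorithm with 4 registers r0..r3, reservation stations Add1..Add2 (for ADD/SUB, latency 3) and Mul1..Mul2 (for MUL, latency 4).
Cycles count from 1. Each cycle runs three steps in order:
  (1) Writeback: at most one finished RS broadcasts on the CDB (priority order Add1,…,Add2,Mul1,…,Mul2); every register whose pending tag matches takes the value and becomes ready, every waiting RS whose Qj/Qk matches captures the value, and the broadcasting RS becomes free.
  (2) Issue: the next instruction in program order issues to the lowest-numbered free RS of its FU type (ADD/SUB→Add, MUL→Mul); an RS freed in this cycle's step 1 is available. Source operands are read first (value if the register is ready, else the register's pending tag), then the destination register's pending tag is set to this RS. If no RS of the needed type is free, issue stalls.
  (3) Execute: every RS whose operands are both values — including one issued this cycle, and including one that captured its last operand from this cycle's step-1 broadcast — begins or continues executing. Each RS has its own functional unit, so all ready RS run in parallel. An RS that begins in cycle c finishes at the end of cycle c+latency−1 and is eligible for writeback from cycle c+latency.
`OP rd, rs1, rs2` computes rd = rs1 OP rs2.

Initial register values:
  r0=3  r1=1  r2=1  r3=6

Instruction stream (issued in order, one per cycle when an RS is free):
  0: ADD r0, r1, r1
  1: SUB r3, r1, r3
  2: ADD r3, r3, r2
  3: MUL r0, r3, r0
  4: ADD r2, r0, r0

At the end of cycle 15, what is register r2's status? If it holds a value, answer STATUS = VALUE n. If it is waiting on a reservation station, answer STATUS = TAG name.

STATUS = VALUE -16

c1: issue ADD r0<-Add1 | r0:Add1,r1:1,r2:1,r3:6
c2: issue SUB r3<-Add2 | r0:Add1,r1:1,r2:1,r3:Add2
c3: stall | r0:Add1,r1:1,r2:1,r3:Add2
c4: CDB Add1=2; issue ADD r3<-Add1 | r0:2,r1:1,r2:1,r3:Add1
c5: CDB Add2=-5; issue MUL r0<-Mul1 | r0:Mul1,r1:1,r2:1,r3:Add1
c6: issue ADD r2<-Add2 | r0:Mul1,r1:1,r2:Add2,r3:Add1
c7: - | r0:Mul1,r1:1,r2:Add2,r3:Add1
c8: CDB Add1=-4 | r0:Mul1,r1:1,r2:Add2,r3:-4
c9: - | r0:Mul1,r1:1,r2:Add2,r3:-4
c10: - | r0:Mul1,r1:1,r2:Add2,r3:-4
c11: - | r0:Mul1,r1:1,r2:Add2,r3:-4
c12: CDB Mul1=-8 | r0:-8,r1:1,r2:Add2,r3:-4
c13: - | r0:-8,r1:1,r2:Add2,r3:-4
c14: - | r0:-8,r1:1,r2:Add2,r3:-4
c15: CDB Add2=-16 | r0:-8,r1:1,r2:-16,r3:-4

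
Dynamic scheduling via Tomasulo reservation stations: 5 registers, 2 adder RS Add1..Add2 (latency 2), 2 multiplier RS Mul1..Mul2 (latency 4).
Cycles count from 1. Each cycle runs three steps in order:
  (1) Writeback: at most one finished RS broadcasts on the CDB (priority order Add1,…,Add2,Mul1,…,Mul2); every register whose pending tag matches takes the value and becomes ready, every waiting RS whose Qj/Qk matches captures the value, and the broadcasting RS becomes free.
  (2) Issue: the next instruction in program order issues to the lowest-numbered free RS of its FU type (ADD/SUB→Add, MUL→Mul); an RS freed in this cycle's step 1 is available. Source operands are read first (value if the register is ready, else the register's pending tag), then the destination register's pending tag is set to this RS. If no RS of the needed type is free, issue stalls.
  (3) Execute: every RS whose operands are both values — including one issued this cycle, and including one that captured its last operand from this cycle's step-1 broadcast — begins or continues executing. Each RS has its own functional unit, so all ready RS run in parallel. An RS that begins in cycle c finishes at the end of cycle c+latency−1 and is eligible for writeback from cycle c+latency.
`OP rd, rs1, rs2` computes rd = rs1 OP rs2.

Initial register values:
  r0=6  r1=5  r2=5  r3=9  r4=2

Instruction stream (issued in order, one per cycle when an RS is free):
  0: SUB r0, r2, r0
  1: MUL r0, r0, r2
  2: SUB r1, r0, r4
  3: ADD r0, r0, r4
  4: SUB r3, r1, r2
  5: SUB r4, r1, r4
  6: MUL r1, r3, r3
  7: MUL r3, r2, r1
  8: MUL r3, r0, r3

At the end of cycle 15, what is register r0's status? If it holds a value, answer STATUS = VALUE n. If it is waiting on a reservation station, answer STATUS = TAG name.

c1: issue SUB r0<-Add1 | r0:Add1,r1:5,r2:5,r3:9,r4:2
c2: issue MUL r0<-Mul1 | r0:Mul1,r1:5,r2:5,r3:9,r4:2
c3: CDB Add1=-1; issue SUB r1<-Add1 | r0:Mul1,r1:Add1,r2:5,r3:9,r4:2
c4: issue ADD r0<-Add2 | r0:Add2,r1:Add1,r2:5,r3:9,r4:2
c5: stall | r0:Add2,r1:Add1,r2:5,r3:9,r4:2
c6: stall | r0:Add2,r1:Add1,r2:5,r3:9,r4:2
c7: CDB Mul1=-5; stall | r0:Add2,r1:Add1,r2:5,r3:9,r4:2
c8: stall | r0:Add2,r1:Add1,r2:5,r3:9,r4:2
c9: CDB Add1=-7; issue SUB r3<-Add1 | r0:Add2,r1:-7,r2:5,r3:Add1,r4:2
c10: CDB Add2=-3; issue SUB r4<-Add2 | r0:-3,r1:-7,r2:5,r3:Add1,r4:Add2
c11: CDB Add1=-12; issue MUL r1<-Mul1 | r0:-3,r1:Mul1,r2:5,r3:-12,r4:Add2
c12: CDB Add2=-9; issue MUL r3<-Mul2 | r0:-3,r1:Mul1,r2:5,r3:Mul2,r4:-9
c13: stall | r0:-3,r1:Mul1,r2:5,r3:Mul2,r4:-9
c14: stall | r0:-3,r1:Mul1,r2:5,r3:Mul2,r4:-9
c15: CDB Mul1=144; issue MUL r3<-Mul1 | r0:-3,r1:144,r2:5,r3:Mul1,r4:-9

STATUS = VALUE -3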